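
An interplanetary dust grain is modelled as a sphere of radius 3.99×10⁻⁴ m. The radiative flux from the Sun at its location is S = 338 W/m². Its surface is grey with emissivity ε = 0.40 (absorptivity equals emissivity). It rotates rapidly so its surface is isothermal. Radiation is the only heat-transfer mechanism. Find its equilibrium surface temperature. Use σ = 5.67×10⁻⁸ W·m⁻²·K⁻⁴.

T ≈ 196 K

At equilibrium, absorbed power = emitted power.
Absorbing cross-section = πr² = 5.001×10⁻⁷ m²; emitting surface = 4πr² = 2.001×10⁻⁶ m² (ratio 4).
εS·A_cross = εσ·A_surf·T⁴  ⇒  T⁴ = S/(4σ)   (ε cancels).
T⁴ = 338/(4·5.67×10⁻⁸) = 1.490×10⁹ K⁴.
T = (1.490×10⁹)^(1/4).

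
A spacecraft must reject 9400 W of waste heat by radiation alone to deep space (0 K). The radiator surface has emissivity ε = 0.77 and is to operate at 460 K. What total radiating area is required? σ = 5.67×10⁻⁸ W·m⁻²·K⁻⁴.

P = εσA T⁴ ⇒ A = P/(εσT⁴).
T⁴ = 4.477×10¹⁰ K⁴.
A = 9400/(0.77 × 5.67×10⁻⁸ × 4.477×10¹⁰).

A ≈ 4.81 m²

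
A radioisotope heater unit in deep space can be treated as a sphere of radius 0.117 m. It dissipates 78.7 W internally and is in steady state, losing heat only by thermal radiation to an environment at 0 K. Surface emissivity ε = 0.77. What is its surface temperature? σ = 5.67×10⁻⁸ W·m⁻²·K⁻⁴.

T ≈ 320 K

Steady state: internal power = radiated power, P = εσA T⁴.
Radiating area A = 4πr² = 0.1720 m².
T⁴ = P/(εσA) = 78.7/(0.77·5.67×10⁻⁸·0.1720) = 1.048×10¹⁰ K⁴.
T = (1.048×10¹⁰)^(1/4).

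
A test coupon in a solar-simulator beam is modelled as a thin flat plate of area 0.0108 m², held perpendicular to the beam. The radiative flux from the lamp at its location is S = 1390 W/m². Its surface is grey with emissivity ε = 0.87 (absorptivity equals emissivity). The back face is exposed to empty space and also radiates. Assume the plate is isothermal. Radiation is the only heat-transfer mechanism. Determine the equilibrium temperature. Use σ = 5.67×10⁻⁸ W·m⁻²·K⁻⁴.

At equilibrium, absorbed power = emitted power.
Absorbing cross-section = A = 0.01080 m²; emitting surface = 2A = 0.02160 m² (ratio 2).
εS·A_cross = εσ·A_surf·T⁴  ⇒  T⁴ = S/(2σ)   (ε cancels).
T⁴ = 1390/(2·5.67×10⁻⁸) = 1.226×10¹⁰ K⁴.
T = (1.226×10¹⁰)^(1/4).

T ≈ 333 K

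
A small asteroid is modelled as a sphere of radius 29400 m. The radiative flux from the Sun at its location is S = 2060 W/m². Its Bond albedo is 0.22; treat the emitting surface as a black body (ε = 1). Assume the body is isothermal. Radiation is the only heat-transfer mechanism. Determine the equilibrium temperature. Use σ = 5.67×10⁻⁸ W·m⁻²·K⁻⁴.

T ≈ 290 K

At equilibrium, absorbed power = emitted power.
Absorbing cross-section = πr² = 2.715×10⁹ m²; emitting surface = 4πr² = 1.086×10¹⁰ m² (ratio 4).
(1−a)S·A_cross = εσ·A_surf·T⁴  ⇒  T⁴ = (1−a)S/(4σ).
T⁴ = 0.780·2060/(4·5.67×10⁻⁸) = 7.085×10⁹ K⁴.
T = (7.085×10⁹)^(1/4).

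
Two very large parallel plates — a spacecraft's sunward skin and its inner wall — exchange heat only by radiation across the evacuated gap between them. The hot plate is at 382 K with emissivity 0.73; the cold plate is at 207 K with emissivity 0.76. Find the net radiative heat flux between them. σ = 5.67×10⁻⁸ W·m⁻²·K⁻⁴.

q ≈ 654 W/m²

For two infinite grey parallel plates, q = σ(T₁⁴ − T₂⁴)/(1/ε₁ + 1/ε₂ − 1).
T₁⁴ − T₂⁴ = 2.129×10¹⁰ − 1.836×10⁹ = 1.946×10¹⁰ K⁴.
1/ε₁ + 1/ε₂ − 1 = 1.370 + 1.316 − 1 = 1.686.
q = 5.67×10⁻⁸ × 1.946×10¹⁰ / 1.686.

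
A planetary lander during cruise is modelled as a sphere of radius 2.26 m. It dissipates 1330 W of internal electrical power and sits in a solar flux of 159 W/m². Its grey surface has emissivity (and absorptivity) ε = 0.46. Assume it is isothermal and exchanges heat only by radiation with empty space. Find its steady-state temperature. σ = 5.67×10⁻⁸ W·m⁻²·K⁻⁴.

At steady state, absorbed solar power + internal power = radiated power.
Absorbed: α·S·A_cross = 0.46·159·16.05 = 1174 W (cross-section πr²).
Total input = 1174 + 1330 = 2504 W.
Radiated: εσ·A_surf·T⁴ with A_surf = 4πr² = 64.18 m².
T⁴ = 2504/(0.46·5.67×10⁻⁸·64.18) = 1.496×10⁹ K⁴.

T ≈ 197 K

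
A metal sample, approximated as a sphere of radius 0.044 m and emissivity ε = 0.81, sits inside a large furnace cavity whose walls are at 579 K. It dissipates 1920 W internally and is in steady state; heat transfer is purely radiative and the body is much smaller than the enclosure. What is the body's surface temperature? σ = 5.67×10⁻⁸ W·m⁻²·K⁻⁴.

For a small grey body in a large enclosure, net radiated power = εσA(T⁴ − T_w⁴).
Steady state: P = εσA(T⁴ − T_w⁴) with A = 4πr² = 0.02433 m².
T⁴ = P/(εσA) + T_w⁴ = 1920/(0.81·5.67×10⁻⁸·0.02433) + (579)⁴
    = 1.718×10¹² + 1.124×10¹¹ = 1.831×10¹² K⁴.

T ≈ 1160 K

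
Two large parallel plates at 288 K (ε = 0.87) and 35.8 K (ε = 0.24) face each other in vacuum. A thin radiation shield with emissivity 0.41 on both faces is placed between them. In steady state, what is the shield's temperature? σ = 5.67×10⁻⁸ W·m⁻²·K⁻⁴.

T_s ≈ 262 K

In steady state the net flux on the hot side equals that on the cold side.
σ(T₁⁴−T_s⁴)/D₁ = σ(T_s⁴−T₂⁴)/D₂, with D₁ = 1/ε₁+1/ε_s−1 = 2.588, D₂ = 1/ε_s+1/ε₂−1 = 5.606.
Solve for T_s⁴: T_s⁴ = (D₂·T₁⁴ + D₁·T₂⁴)/(D₁+D₂) = 4.707×10⁹ K⁴.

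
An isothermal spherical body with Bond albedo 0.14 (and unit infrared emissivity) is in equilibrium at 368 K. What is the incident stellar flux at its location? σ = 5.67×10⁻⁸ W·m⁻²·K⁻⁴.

S ≈ 4840 W/m²

(1−a)S·πr² = σ·4πr²·T⁴ ⇒ S = 4σT⁴/(1−a).
S = 4·5.67×10⁻⁸·1.834×10¹⁰/0.860.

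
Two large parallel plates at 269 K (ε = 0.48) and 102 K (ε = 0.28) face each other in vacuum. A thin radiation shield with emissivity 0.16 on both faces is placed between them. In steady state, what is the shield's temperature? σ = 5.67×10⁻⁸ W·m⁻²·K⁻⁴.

In steady state the net flux on the hot side equals that on the cold side.
σ(T₁⁴−T_s⁴)/D₁ = σ(T_s⁴−T₂⁴)/D₂, with D₁ = 1/ε₁+1/ε_s−1 = 7.333, D₂ = 1/ε_s+1/ε₂−1 = 8.821.
Solve for T_s⁴: T_s⁴ = (D₂·T₁⁴ + D₁·T₂⁴)/(D₁+D₂) = 2.908×10⁹ K⁴.

T_s ≈ 232 K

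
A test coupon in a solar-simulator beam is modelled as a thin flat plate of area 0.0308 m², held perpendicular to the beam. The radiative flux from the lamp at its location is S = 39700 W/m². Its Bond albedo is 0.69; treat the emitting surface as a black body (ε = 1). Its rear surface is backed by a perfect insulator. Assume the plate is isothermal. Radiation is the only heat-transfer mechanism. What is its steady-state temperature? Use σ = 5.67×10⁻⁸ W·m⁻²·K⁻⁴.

At equilibrium, absorbed power = emitted power.
Absorbing cross-section = A = 0.03080 m²; emitting surface = A = 0.03080 m² (ratio 1).
(1−a)S·A_cross = εσ·A_surf·T⁴  ⇒  T⁴ = (1−a)S/(1σ).
T⁴ = 0.310·39700/(1·5.67×10⁻⁸) = 2.171×10¹¹ K⁴.
T = (2.171×10¹¹)^(1/4).

T ≈ 683 K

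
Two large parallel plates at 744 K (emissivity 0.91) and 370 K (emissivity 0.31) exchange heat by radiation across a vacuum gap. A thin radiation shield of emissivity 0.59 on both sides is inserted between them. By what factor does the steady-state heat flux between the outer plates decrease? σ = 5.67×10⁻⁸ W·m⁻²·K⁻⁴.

factor ≈ 1.72

Without shield: q₀ = σΔ(T⁴)/(1/ε₁+1/ε₂−1) with denominator 3.325.
With shield the two gaps are in series; the resistances add: (1/ε₁+1/ε_s−1)+(1/ε_s+1/ε₂−1) = 1.794+3.921 = 5.715.
Heat-flux ratio q₀/q = 5.715/3.325.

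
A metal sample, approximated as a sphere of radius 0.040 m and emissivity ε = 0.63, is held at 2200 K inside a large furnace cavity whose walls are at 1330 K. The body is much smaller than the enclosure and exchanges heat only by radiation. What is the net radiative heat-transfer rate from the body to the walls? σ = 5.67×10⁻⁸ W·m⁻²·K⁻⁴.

P_net ≈ 14600 W

For a small grey body in a large enclosure: P_net = εσA(T_body⁴ − T_wall⁴).
A = 4πr² = 0.02011 m²; T_body⁴ − T_wall⁴ = 2.343×10¹³ − 3.129×10¹² = 2.030×10¹³ K⁴.
|P_net| = 0.63·5.67×10⁻⁸·0.02011·2.030×10¹³.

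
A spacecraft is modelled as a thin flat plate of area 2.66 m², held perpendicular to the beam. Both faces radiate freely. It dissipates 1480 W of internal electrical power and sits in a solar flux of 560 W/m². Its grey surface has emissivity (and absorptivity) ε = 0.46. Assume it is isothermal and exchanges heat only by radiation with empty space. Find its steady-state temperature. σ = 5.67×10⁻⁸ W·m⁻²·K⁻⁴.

T ≈ 353 K

At steady state, absorbed solar power + internal power = radiated power.
Absorbed: α·S·A_cross = 0.46·560·2.660 = 685.2 W (cross-section A).
Total input = 685.2 + 1480 = 2165 W.
Radiated: εσ·A_surf·T⁴ with A_surf = 2A = 5.320 m².
T⁴ = 2165/(0.46·5.67×10⁻⁸·5.320) = 1.560×10¹⁰ K⁴.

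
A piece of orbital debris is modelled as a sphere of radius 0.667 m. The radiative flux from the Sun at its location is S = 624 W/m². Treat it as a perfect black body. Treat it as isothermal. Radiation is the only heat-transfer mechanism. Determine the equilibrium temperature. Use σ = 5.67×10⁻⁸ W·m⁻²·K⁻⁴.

At equilibrium, absorbed power = emitted power.
Absorbing cross-section = πr² = 1.398 m²; emitting surface = 4πr² = 5.591 m² (ratio 4).
S·A_cross = εσ·A_surf·T⁴  ⇒  T⁴ = S/(4σ).
T⁴ = 1.00·624/(4·5.67×10⁻⁸) = 2.751×10⁹ K⁴.
T = (2.751×10⁹)^(1/4).

T ≈ 229 K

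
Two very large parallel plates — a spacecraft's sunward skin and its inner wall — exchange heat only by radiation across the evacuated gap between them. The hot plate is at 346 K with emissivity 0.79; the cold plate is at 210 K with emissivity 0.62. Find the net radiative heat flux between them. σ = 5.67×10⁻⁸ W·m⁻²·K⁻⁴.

For two infinite grey parallel plates, q = σ(T₁⁴ − T₂⁴)/(1/ε₁ + 1/ε₂ − 1).
T₁⁴ − T₂⁴ = 1.433×10¹⁰ − 1.945×10⁹ = 1.239×10¹⁰ K⁴.
1/ε₁ + 1/ε₂ − 1 = 1.266 + 1.613 − 1 = 1.879.
q = 5.67×10⁻⁸ × 1.239×10¹⁰ / 1.879.

q ≈ 374 W/m²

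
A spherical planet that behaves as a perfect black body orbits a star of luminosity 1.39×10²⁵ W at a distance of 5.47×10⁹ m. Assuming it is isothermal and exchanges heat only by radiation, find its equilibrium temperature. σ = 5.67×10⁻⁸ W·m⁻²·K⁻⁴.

First find the stellar flux at distance d: S = L/(4πd²) = 1.39×10²⁵/(4π·(5.47×10⁹)²) = 36970 W/m².
For an isothermal sphere, absorbed (1−a)S·πr² = emitted σ·4πr²·T⁴, so T⁴ = (1−a)S/(4σ).
T⁴ = 1.00·36970/(4·5.67×10⁻⁸) = 1.630×10¹¹ K⁴.

T ≈ 635 K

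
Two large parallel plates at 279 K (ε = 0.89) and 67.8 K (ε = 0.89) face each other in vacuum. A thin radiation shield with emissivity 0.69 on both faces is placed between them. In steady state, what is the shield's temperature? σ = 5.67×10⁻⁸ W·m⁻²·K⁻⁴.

In steady state the net flux on the hot side equals that on the cold side.
σ(T₁⁴−T_s⁴)/D₁ = σ(T_s⁴−T₂⁴)/D₂, with D₁ = 1/ε₁+1/ε_s−1 = 1.573, D₂ = 1/ε_s+1/ε₂−1 = 1.573.
Solve for T_s⁴: T_s⁴ = (D₂·T₁⁴ + D₁·T₂⁴)/(D₁+D₂) = 3.040×10⁹ K⁴.

T_s ≈ 235 K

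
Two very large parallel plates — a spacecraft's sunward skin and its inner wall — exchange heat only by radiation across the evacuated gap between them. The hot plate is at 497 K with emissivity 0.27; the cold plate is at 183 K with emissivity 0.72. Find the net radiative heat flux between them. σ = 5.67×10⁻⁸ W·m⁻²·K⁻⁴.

q ≈ 830 W/m²

For two infinite grey parallel plates, q = σ(T₁⁴ − T₂⁴)/(1/ε₁ + 1/ε₂ − 1).
T₁⁴ − T₂⁴ = 6.101×10¹⁰ − 1.122×10⁹ = 5.989×10¹⁰ K⁴.
1/ε₁ + 1/ε₂ − 1 = 3.704 + 1.389 − 1 = 4.093.
q = 5.67×10⁻⁸ × 5.989×10¹⁰ / 4.093.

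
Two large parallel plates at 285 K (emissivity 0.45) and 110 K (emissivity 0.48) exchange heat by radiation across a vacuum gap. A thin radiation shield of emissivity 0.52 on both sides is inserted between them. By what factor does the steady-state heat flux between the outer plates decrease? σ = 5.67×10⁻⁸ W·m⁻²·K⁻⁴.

Without shield: q₀ = σΔ(T⁴)/(1/ε₁+1/ε₂−1) with denominator 3.306.
With shield the two gaps are in series; the resistances add: (1/ε₁+1/ε_s−1)+(1/ε_s+1/ε₂−1) = 3.145+3.006 = 6.152.
Heat-flux ratio q₀/q = 6.152/3.306.

factor ≈ 1.86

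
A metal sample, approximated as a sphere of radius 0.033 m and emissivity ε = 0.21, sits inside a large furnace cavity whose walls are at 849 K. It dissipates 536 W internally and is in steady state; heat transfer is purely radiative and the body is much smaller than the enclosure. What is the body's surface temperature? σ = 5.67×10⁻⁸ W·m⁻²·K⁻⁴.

For a small grey body in a large enclosure, net radiated power = εσA(T⁴ − T_w⁴).
Steady state: P = εσA(T⁴ − T_w⁴) with A = 4πr² = 0.01368 m².
T⁴ = P/(εσA) + T_w⁴ = 536/(0.21·5.67×10⁻⁸·0.01368) + (849)⁴
    = 3.289×10¹² + 5.196×10¹¹ = 3.809×10¹² K⁴.

T ≈ 1400 K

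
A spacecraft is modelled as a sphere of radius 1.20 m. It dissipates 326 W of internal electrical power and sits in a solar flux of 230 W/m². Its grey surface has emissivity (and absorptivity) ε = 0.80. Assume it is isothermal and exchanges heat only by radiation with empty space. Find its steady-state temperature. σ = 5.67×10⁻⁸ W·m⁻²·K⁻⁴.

T ≈ 194 K

At steady state, absorbed solar power + internal power = radiated power.
Absorbed: α·S·A_cross = 0.80·230·4.524 = 832.4 W (cross-section πr²).
Total input = 832.4 + 326 = 1158 W.
Radiated: εσ·A_surf·T⁴ with A_surf = 4πr² = 18.10 m².
T⁴ = 1158/(0.80·5.67×10⁻⁸·18.10) = 1.411×10⁹ K⁴.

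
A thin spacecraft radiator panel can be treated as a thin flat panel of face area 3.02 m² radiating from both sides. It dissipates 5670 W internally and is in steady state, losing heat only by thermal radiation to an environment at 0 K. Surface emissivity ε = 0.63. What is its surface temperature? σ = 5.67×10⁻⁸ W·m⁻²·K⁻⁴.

Steady state: internal power = radiated power, P = εσA T⁴.
Radiating area A = 2·3.02 = 6.040 m².
T⁴ = P/(εσA) = 5670/(0.63·5.67×10⁻⁸·6.040) = 2.628×10¹⁰ K⁴.
T = (2.628×10¹⁰)^(1/4).

T ≈ 403 K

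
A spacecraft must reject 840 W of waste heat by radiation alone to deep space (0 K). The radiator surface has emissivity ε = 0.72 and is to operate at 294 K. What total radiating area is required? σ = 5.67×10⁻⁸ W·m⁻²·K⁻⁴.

A ≈ 2.75 m²

P = εσA T⁴ ⇒ A = P/(εσT⁴).
T⁴ = 7.471×10⁹ K⁴.
A = 840/(0.72 × 5.67×10⁻⁸ × 7.471×10⁹).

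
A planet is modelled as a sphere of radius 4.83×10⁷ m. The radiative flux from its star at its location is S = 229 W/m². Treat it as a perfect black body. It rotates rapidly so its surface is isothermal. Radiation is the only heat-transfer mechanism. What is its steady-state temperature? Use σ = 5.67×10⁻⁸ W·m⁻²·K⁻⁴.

At equilibrium, absorbed power = emitted power.
Absorbing cross-section = πr² = 7.329×10¹⁵ m²; emitting surface = 4πr² = 2.932×10¹⁶ m² (ratio 4).
S·A_cross = εσ·A_surf·T⁴  ⇒  T⁴ = S/(4σ).
T⁴ = 1.00·229/(4·5.67×10⁻⁸) = 1.010×10⁹ K⁴.
T = (1.010×10⁹)^(1/4).

T ≈ 178 K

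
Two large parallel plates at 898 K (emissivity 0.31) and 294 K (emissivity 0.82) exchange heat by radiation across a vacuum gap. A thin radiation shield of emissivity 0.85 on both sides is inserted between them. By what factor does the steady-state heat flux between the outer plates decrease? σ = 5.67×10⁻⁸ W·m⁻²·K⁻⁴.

Without shield: q₀ = σΔ(T⁴)/(1/ε₁+1/ε₂−1) with denominator 3.445.
With shield the two gaps are in series; the resistances add: (1/ε₁+1/ε_s−1)+(1/ε_s+1/ε₂−1) = 3.402+1.396 = 4.798.
Heat-flux ratio q₀/q = 4.798/3.445.

factor ≈ 1.39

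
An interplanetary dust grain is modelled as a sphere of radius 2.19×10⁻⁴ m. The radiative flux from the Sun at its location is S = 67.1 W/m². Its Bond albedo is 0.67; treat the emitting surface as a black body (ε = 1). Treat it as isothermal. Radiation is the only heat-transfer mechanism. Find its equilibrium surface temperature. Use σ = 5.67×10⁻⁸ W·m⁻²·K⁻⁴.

T ≈ 99.4 K

At equilibrium, absorbed power = emitted power.
Absorbing cross-section = πr² = 1.507×10⁻⁷ m²; emitting surface = 4πr² = 6.027×10⁻⁷ m² (ratio 4).
(1−a)S·A_cross = εσ·A_surf·T⁴  ⇒  T⁴ = (1−a)S/(4σ).
T⁴ = 0.330·67.1/(4·5.67×10⁻⁸) = 9.763×10⁷ K⁴.
T = (9.763×10⁷)^(1/4).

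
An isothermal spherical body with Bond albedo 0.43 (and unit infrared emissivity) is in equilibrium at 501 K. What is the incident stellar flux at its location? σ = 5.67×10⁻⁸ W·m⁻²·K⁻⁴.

S ≈ 25100 W/m²

(1−a)S·πr² = σ·4πr²·T⁴ ⇒ S = 4σT⁴/(1−a).
S = 4·5.67×10⁻⁸·6.300×10¹⁰/0.570.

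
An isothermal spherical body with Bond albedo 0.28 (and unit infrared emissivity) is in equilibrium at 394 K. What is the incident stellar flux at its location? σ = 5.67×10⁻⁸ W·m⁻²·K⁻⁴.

(1−a)S·πr² = σ·4πr²·T⁴ ⇒ S = 4σT⁴/(1−a).
S = 4·5.67×10⁻⁸·2.410×10¹⁰/0.720.

S ≈ 7590 W/m²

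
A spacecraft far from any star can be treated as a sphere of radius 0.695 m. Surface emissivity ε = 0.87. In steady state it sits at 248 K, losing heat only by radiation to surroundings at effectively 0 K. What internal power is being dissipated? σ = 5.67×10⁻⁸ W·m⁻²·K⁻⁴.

Steady state: P = εσA T⁴.
A = 4πr² = 6.070 m²; T⁴ = (248)⁴ = 3.783×10⁹ K⁴.
P = 0.87 × 5.67×10⁻⁸ × 6.070 × 3.783×10⁹.

P ≈ 1130 W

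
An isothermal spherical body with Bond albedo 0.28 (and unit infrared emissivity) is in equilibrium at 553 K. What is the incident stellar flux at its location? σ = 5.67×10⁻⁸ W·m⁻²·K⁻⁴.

S ≈ 29500 W/m²

(1−a)S·πr² = σ·4πr²·T⁴ ⇒ S = 4σT⁴/(1−a).
S = 4·5.67×10⁻⁸·9.352×10¹⁰/0.720.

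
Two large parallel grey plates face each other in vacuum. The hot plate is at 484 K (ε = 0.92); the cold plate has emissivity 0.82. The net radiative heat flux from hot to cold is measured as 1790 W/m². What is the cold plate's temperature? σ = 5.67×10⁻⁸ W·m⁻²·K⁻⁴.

q = σ(T₁⁴ − T₂⁴)/(1/ε₁ + 1/ε₂ − 1); denominator = 1.306.
T₂⁴ = T₁⁴ − q·(1/ε₁+1/ε₂−1)/σ = 5.488×10¹⁰ − 1790·1.306/5.67×10⁻⁸
    = 1.363×10¹⁰ K⁴.

T₂ ≈ 342 K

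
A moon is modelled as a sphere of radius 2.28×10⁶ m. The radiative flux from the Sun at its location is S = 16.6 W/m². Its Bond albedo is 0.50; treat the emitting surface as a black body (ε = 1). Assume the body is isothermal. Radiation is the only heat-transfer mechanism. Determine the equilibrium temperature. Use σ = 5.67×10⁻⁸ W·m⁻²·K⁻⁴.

T ≈ 77.8 K

At equilibrium, absorbed power = emitted power.
Absorbing cross-section = πr² = 1.633×10¹³ m²; emitting surface = 4πr² = 6.533×10¹³ m² (ratio 4).
(1−a)S·A_cross = εσ·A_surf·T⁴  ⇒  T⁴ = (1−a)S/(4σ).
T⁴ = 0.500·16.6/(4·5.67×10⁻⁸) = 3.660×10⁷ K⁴.
T = (3.660×10⁷)^(1/4).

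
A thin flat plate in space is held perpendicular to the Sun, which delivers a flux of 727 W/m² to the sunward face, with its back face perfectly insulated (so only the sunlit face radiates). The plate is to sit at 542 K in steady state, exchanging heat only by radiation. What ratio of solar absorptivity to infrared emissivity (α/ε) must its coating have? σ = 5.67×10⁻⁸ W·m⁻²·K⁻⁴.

α/ε ≈ 6.73

Balance: αS·A = εσ·1A·T⁴ ⇒ α/ε = σT⁴/S.
α/ε = 5.67×10⁻⁸·(542)⁴/727 = 5.67×10⁻⁸·8.630×10¹⁰/727.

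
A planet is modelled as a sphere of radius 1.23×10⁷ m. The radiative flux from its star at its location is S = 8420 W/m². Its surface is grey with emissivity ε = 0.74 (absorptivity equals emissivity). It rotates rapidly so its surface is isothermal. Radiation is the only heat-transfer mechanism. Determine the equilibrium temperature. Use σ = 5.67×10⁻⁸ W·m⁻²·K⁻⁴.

T ≈ 439 K

At equilibrium, absorbed power = emitted power.
Absorbing cross-section = πr² = 4.753×10¹⁴ m²; emitting surface = 4πr² = 1.901×10¹⁵ m² (ratio 4).
εS·A_cross = εσ·A_surf·T⁴  ⇒  T⁴ = S/(4σ)   (ε cancels).
T⁴ = 8420/(4·5.67×10⁻⁸) = 3.713×10¹⁰ K⁴.
T = (3.713×10¹⁰)^(1/4).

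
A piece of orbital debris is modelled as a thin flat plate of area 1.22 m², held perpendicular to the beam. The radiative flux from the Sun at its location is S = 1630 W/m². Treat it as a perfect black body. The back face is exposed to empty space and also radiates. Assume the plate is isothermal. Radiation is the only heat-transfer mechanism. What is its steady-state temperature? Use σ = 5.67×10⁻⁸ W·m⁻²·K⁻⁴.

T ≈ 346 K

At equilibrium, absorbed power = emitted power.
Absorbing cross-section = A = 1.220 m²; emitting surface = 2A = 2.440 m² (ratio 2).
S·A_cross = εσ·A_surf·T⁴  ⇒  T⁴ = S/(2σ).
T⁴ = 1.00·1630/(2·5.67×10⁻⁸) = 1.437×10¹⁰ K⁴.
T = (1.437×10¹⁰)^(1/4).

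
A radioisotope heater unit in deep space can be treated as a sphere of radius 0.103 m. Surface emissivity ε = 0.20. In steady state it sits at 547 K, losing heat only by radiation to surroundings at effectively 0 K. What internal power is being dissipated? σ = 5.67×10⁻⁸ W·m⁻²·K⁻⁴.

Steady state: P = εσA T⁴.
A = 4πr² = 0.1333 m²; T⁴ = (547)⁴ = 8.953×10¹⁰ K⁴.
P = 0.20 × 5.67×10⁻⁸ × 0.1333 × 8.953×10¹⁰.

P ≈ 135 W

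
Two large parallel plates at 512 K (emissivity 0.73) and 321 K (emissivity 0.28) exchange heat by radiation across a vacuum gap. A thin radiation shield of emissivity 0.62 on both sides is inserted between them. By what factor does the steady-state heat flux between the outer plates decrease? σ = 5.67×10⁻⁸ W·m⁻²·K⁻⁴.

Without shield: q₀ = σΔ(T⁴)/(1/ε₁+1/ε₂−1) with denominator 3.941.
With shield the two gaps are in series; the resistances add: (1/ε₁+1/ε_s−1)+(1/ε_s+1/ε₂−1) = 1.983+4.184 = 6.167.
Heat-flux ratio q₀/q = 6.167/3.941.

factor ≈ 1.56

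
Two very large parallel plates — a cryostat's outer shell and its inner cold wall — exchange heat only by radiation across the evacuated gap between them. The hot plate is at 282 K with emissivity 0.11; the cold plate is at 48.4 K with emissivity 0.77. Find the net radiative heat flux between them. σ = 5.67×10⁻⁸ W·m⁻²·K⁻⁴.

q ≈ 38.2 W/m²

For two infinite grey parallel plates, q = σ(T₁⁴ − T₂⁴)/(1/ε₁ + 1/ε₂ − 1).
T₁⁴ − T₂⁴ = 6.324×10⁹ − 5.488×10⁶ = 6.319×10⁹ K⁴.
1/ε₁ + 1/ε₂ − 1 = 9.091 + 1.299 − 1 = 9.390.
q = 5.67×10⁻⁸ × 6.319×10⁹ / 9.390.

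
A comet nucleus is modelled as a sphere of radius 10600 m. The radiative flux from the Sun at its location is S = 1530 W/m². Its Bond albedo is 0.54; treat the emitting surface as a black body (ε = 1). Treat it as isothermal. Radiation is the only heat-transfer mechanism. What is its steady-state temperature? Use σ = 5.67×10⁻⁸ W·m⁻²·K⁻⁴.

At equilibrium, absorbed power = emitted power.
Absorbing cross-section = πr² = 3.530×10⁸ m²; emitting surface = 4πr² = 1.412×10⁹ m² (ratio 4).
(1−a)S·A_cross = εσ·A_surf·T⁴  ⇒  T⁴ = (1−a)S/(4σ).
T⁴ = 0.460·1530/(4·5.67×10⁻⁸) = 3.103×10⁹ K⁴.
T = (3.103×10⁹)^(1/4).

T ≈ 236 K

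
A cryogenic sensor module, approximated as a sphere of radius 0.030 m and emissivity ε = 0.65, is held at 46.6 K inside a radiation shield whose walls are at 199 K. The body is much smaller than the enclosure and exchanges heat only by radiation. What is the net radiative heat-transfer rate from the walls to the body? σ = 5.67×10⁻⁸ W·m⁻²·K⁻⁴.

For a small grey body in a large enclosure: P_net = εσA(T_body⁴ − T_wall⁴).
A = 4πr² = 0.01131 m²; T_body⁴ − T_wall⁴ = 4.716×10⁶ − 1.568×10⁹ = -1.564×10⁹ K⁴.
|P_net| = 0.65·5.67×10⁻⁸·0.01131·1.564×10⁹.

P_net ≈ 0.652 W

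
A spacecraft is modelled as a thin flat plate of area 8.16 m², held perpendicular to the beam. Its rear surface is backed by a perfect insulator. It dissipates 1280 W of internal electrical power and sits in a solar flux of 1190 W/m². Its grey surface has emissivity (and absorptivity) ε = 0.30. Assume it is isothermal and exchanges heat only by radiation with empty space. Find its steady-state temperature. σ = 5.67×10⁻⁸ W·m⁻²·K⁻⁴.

T ≈ 417 K

At steady state, absorbed solar power + internal power = radiated power.
Absorbed: α·S·A_cross = 0.30·1190·8.160 = 2913 W (cross-section A).
Total input = 2913 + 1280 = 4193 W.
Radiated: εσ·A_surf·T⁴ with A_surf = A = 8.160 m².
T⁴ = 4193/(0.30·5.67×10⁻⁸·8.160) = 3.021×10¹⁰ K⁴.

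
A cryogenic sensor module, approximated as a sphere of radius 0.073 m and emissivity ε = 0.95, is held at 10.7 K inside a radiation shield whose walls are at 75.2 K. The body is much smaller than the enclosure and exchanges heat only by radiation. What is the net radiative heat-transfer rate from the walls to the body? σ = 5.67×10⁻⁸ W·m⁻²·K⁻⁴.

For a small grey body in a large enclosure: P_net = εσA(T_body⁴ − T_wall⁴).
A = 4πr² = 0.06697 m²; T_body⁴ − T_wall⁴ = 13110 − 3.198×10⁷ = -3.197×10⁷ K⁴.
|P_net| = 0.95·5.67×10⁻⁸·0.06697·3.197×10⁷.

P_net ≈ 0.115 W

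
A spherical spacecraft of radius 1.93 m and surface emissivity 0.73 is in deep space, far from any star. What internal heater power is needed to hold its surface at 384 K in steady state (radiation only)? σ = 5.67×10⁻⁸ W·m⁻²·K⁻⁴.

P = εσ·4πr²·T⁴.
4πr² = 46.81 m²; T⁴ = 2.174×10¹⁰ K⁴.
P = 0.73·5.67×10⁻⁸·46.81·2.174×10¹⁰.

P ≈ 42100 W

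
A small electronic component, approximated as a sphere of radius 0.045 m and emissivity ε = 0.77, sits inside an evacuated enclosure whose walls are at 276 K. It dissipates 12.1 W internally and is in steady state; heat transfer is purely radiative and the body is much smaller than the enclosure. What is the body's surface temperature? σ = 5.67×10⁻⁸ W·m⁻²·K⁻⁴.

T ≈ 359 K

For a small grey body in a large enclosure, net radiated power = εσA(T⁴ − T_w⁴).
Steady state: P = εσA(T⁴ − T_w⁴) with A = 4πr² = 0.02545 m².
T⁴ = P/(εσA) + T_w⁴ = 12.1/(0.77·5.67×10⁻⁸·0.02545) + (276)⁴
    = 1.089×10¹⁰ + 5.803×10⁹ = 1.669×10¹⁰ K⁴.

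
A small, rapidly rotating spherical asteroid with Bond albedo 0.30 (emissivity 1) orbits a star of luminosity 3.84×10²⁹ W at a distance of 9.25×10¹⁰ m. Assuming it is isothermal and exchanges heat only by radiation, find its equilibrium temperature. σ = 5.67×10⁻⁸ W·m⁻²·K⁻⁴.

T ≈ 1820 K

First find the stellar flux at distance d: S = L/(4πd²) = 3.84×10²⁹/(4π·(9.25×10¹⁰)²) = 3.571×10⁶ W/m².
For an isothermal sphere, absorbed (1−a)S·πr² = emitted σ·4πr²·T⁴, so T⁴ = (1−a)S/(4σ).
T⁴ = 0.700·3.571×10⁶/(4·5.67×10⁻⁸) = 1.102×10¹³ K⁴.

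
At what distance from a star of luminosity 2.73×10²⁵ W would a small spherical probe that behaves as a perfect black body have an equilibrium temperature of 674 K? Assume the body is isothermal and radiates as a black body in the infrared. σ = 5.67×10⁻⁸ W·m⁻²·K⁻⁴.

d ≈ 6.81×10⁹ m

For an isothermal black-emitting sphere, (1−a)S·πr² = σ·4πr²·T⁴ ⇒ S = 4σT⁴/(1−a).
S = 4·5.67×10⁻⁸·(674)⁴/1.00 = 46800 W/m².
Flux falls as S = L/(4πd²), so d = √(L/(4πS)) = √(2.73×10²⁵/(4π·46800)).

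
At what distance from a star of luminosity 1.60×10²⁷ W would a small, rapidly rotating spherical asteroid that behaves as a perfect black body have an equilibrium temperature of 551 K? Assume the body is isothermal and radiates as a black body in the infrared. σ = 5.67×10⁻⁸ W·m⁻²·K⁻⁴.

For an isothermal black-emitting sphere, (1−a)S·πr² = σ·4πr²·T⁴ ⇒ S = 4σT⁴/(1−a).
S = 4·5.67×10⁻⁸·(551)⁴/1.00 = 20900 W/m².
Flux falls as S = L/(4πd²), so d = √(L/(4πS)) = √(1.60×10²⁷/(4π·20900)).

d ≈ 7.80×10¹⁰ m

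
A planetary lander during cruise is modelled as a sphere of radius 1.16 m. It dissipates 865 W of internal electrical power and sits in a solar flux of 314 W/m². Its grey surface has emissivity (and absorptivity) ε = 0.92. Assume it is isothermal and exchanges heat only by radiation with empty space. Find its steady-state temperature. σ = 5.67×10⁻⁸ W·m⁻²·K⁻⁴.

T ≈ 221 K

At steady state, absorbed solar power + internal power = radiated power.
Absorbed: α·S·A_cross = 0.92·314·4.227 = 1221 W (cross-section πr²).
Total input = 1221 + 865 = 2086 W.
Radiated: εσ·A_surf·T⁴ with A_surf = 4πr² = 16.91 m².
T⁴ = 2086/(0.92·5.67×10⁻⁸·16.91) = 2.365×10⁹ K⁴.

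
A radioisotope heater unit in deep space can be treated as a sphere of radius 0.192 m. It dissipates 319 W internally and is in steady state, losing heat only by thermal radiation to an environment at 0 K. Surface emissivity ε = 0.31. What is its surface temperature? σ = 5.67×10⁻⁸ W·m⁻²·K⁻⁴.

T ≈ 445 K

Steady state: internal power = radiated power, P = εσA T⁴.
Radiating area A = 4πr² = 0.4632 m².
T⁴ = P/(εσA) = 319/(0.31·5.67×10⁻⁸·0.4632) = 3.918×10¹⁰ K⁴.
T = (3.918×10¹⁰)^(1/4).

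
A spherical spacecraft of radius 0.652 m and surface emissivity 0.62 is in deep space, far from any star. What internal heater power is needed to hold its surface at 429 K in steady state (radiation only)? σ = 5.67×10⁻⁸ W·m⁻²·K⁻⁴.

P = εσ·4πr²·T⁴.
4πr² = 5.342 m²; T⁴ = 3.387×10¹⁰ K⁴.
P = 0.62·5.67×10⁻⁸·5.342·3.387×10¹⁰.

P ≈ 6360 W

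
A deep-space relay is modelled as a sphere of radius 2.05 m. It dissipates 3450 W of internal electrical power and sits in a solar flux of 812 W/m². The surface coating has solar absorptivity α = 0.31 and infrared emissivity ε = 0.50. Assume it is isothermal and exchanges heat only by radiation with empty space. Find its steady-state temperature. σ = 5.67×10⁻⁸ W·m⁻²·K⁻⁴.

At steady state, absorbed solar power + internal power = radiated power.
Absorbed: α·S·A_cross = 0.31·812·13.20 = 3323 W (cross-section πr²).
Total input = 3323 + 3450 = 6773 W.
Radiated: εσ·A_surf·T⁴ with A_surf = 4πr² = 52.81 m².
T⁴ = 6773/(0.50·5.67×10⁻⁸·52.81) = 4.524×10⁹ K⁴.

T ≈ 259 K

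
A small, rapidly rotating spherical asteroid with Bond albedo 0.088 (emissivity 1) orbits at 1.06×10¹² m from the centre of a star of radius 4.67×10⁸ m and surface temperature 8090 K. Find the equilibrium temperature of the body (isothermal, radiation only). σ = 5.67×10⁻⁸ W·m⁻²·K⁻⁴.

T ≈ 117 K

The star's surface emits σT_*⁴; at distance d the flux is S = σT_*⁴(R_*/d)².
S = 5.67×10⁻⁸·(8090)⁴·(4.67×10⁸/1.06×10¹²)² = 47.14 W/m².
For an isothermal sphere T⁴ = (1−a)S/(4σ) = 1.896×10⁸ K⁴.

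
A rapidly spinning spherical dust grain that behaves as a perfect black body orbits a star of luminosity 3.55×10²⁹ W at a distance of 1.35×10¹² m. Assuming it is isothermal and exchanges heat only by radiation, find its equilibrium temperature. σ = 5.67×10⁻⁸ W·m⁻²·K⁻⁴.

T ≈ 511 K

First find the stellar flux at distance d: S = L/(4πd²) = 3.55×10²⁹/(4π·(1.35×10¹²)²) = 15500 W/m².
For an isothermal sphere, absorbed (1−a)S·πr² = emitted σ·4πr²·T⁴, so T⁴ = (1−a)S/(4σ).
T⁴ = 1.00·15500/(4·5.67×10⁻⁸) = 6.835×10¹⁰ K⁴.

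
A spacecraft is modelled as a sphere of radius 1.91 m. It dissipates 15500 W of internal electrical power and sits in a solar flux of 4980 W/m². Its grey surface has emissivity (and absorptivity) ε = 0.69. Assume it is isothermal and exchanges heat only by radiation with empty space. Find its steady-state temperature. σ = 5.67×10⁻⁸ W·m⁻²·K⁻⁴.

T ≈ 418 K

At steady state, absorbed solar power + internal power = radiated power.
Absorbed: α·S·A_cross = 0.69·4980·11.46 = 39380 W (cross-section πr²).
Total input = 39380 + 15500 = 54880 W.
Radiated: εσ·A_surf·T⁴ with A_surf = 4πr² = 45.84 m².
T⁴ = 54880/(0.69·5.67×10⁻⁸·45.84) = 3.060×10¹⁰ K⁴.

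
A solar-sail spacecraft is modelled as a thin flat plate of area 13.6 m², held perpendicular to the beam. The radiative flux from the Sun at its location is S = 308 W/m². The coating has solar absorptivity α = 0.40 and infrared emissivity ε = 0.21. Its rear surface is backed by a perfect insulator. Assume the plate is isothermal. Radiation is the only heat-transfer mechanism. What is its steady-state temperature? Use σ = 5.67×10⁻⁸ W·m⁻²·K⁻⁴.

At equilibrium, absorbed power = emitted power.
Absorbing cross-section = A = 13.60 m²; emitting surface = A = 13.60 m² (ratio 1).
αS·A_cross = εσ·A_surf·T⁴  ⇒  T⁴ = αS/(ε·1σ).
T⁴ = 0.400·308/(0.21·1·5.67×10⁻⁸) = 1.035×10¹⁰ K⁴.
T = (1.035×10¹⁰)^(1/4).

T ≈ 319 K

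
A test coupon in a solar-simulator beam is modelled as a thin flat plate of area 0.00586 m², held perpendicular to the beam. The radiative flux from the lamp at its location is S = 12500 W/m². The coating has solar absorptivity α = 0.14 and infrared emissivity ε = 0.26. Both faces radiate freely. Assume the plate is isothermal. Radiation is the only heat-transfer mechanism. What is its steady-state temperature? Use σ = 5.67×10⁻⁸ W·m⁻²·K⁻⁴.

At equilibrium, absorbed power = emitted power.
Absorbing cross-section = A = 0.005860 m²; emitting surface = 2A = 0.01172 m² (ratio 2).
αS·A_cross = εσ·A_surf·T⁴  ⇒  T⁴ = αS/(ε·2σ).
T⁴ = 0.140·12500/(0.26·2·5.67×10⁻⁸) = 5.935×10¹⁰ K⁴.
T = (5.935×10¹⁰)^(1/4).

T ≈ 494 K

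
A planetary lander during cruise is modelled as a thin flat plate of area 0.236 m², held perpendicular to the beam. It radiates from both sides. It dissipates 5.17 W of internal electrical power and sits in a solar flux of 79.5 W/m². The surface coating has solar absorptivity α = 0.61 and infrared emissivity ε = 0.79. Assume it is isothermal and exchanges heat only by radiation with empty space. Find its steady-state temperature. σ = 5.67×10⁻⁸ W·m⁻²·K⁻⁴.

T ≈ 167 K

At steady state, absorbed solar power + internal power = radiated power.
Absorbed: α·S·A_cross = 0.61·79.5·0.2360 = 11.44 W (cross-section A).
Total input = 11.44 + 5.17 = 16.61 W.
Radiated: εσ·A_surf·T⁴ with A_surf = 2A = 0.4720 m².
T⁴ = 16.61/(0.79·5.67×10⁻⁸·0.4720) = 7.859×10⁸ K⁴.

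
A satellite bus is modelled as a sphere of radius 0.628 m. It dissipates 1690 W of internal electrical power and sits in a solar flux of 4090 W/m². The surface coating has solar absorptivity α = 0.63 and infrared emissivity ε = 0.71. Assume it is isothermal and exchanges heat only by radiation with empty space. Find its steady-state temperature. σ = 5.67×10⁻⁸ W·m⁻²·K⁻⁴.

T ≈ 396 K

At steady state, absorbed solar power + internal power = radiated power.
Absorbed: α·S·A_cross = 0.63·4090·1.239 = 3193 W (cross-section πr²).
Total input = 3193 + 1690 = 4883 W.
Radiated: εσ·A_surf·T⁴ with A_surf = 4πr² = 4.956 m².
T⁴ = 4883/(0.71·5.67×10⁻⁸·4.956) = 2.447×10¹⁰ K⁴.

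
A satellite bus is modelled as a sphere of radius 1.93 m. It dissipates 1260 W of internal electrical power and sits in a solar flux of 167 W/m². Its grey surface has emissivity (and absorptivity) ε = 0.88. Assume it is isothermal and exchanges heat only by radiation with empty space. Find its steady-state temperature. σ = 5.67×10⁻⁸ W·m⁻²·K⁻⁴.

T ≈ 189 K

At steady state, absorbed solar power + internal power = radiated power.
Absorbed: α·S·A_cross = 0.88·167·11.70 = 1720 W (cross-section πr²).
Total input = 1720 + 1260 = 2980 W.
Radiated: εσ·A_surf·T⁴ with A_surf = 4πr² = 46.81 m².
T⁴ = 2980/(0.88·5.67×10⁻⁸·46.81) = 1.276×10⁹ K⁴.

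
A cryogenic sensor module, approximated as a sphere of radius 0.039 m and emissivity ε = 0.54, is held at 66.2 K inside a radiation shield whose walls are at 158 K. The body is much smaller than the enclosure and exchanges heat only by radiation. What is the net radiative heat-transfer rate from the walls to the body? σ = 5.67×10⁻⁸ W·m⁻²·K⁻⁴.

For a small grey body in a large enclosure: P_net = εσA(T_body⁴ − T_wall⁴).
A = 4πr² = 0.01911 m²; T_body⁴ − T_wall⁴ = 1.921×10⁷ − 6.232×10⁸ = -6.040×10⁸ K⁴.
|P_net| = 0.54·5.67×10⁻⁸·0.01911·6.040×10⁸.

P_net ≈ 0.353 W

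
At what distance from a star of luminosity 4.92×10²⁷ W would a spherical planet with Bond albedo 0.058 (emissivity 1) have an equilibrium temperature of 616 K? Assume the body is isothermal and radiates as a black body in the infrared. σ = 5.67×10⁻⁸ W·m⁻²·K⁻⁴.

For an isothermal black-emitting sphere, (1−a)S·πr² = σ·4πr²·T⁴ ⇒ S = 4σT⁴/(1−a).
S = 4·5.67×10⁻⁸·(616)⁴/0.942 = 34670 W/m².
Flux falls as S = L/(4πd²), so d = √(L/(4πS)) = √(4.92×10²⁷/(4π·34670)).

d ≈ 1.06×10¹¹ m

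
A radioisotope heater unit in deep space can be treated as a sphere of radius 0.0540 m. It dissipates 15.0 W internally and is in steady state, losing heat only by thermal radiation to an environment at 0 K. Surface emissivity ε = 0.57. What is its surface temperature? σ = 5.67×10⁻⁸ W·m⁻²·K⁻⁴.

T ≈ 335 K

Steady state: internal power = radiated power, P = εσA T⁴.
Radiating area A = 4πr² = 0.03664 m².
T⁴ = P/(εσA) = 15.0/(0.57·5.67×10⁻⁸·0.03664) = 1.267×10¹⁰ K⁴.
T = (1.267×10¹⁰)^(1/4).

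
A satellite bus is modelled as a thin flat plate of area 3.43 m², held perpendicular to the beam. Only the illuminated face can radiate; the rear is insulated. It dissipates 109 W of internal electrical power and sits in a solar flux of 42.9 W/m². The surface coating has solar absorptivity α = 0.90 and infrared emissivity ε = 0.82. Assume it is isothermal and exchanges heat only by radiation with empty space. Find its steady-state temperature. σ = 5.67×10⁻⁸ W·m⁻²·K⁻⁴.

T ≈ 197 K

At steady state, absorbed solar power + internal power = radiated power.
Absorbed: α·S·A_cross = 0.90·42.9·3.430 = 132.4 W (cross-section A).
Total input = 132.4 + 109 = 241.4 W.
Radiated: εσ·A_surf·T⁴ with A_surf = A = 3.430 m².
T⁴ = 241.4/(0.82·5.67×10⁻⁸·3.430) = 1.514×10⁹ K⁴.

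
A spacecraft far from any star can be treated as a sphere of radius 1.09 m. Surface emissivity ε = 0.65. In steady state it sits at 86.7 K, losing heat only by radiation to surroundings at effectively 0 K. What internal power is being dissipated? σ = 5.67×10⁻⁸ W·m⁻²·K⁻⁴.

Steady state: P = εσA T⁴.
A = 4πr² = 14.93 m²; T⁴ = (86.7)⁴ = 5.650×10⁷ K⁴.
P = 0.65 × 5.67×10⁻⁸ × 14.93 × 5.650×10⁷.

P ≈ 31.1 W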